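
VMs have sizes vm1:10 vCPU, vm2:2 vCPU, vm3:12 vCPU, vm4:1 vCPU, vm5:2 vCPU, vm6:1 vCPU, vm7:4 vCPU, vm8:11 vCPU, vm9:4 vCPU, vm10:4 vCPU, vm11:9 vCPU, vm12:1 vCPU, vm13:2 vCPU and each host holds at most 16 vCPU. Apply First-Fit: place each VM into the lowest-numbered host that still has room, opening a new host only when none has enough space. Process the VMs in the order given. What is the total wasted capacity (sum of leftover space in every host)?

1

Put vm1 (10 vCPU) in host 1; 6 vCPU remain.
Put vm2 (2 vCPU) in host 1; 4 vCPU remain.
Put vm3 (12 vCPU) in host 2; 4 vCPU remain.
Put vm4 (1 vCPU) in host 1; 3 vCPU remain.
Put vm5 (2 vCPU) in host 1; 1 vCPU remain.
Put vm6 (1 vCPU) in host 1; 0 vCPU remain.
Put vm7 (4 vCPU) in host 2; 0 vCPU remain.
Put vm8 (11 vCPU) in host 3; 5 vCPU remain.
Put vm9 (4 vCPU) in host 3; 1 vCPU remain.
Put vm10 (4 vCPU) in host 4; 12 vCPU remain.
Put vm11 (9 vCPU) in host 4; 3 vCPU remain.
Put vm12 (1 vCPU) in host 3; 0 vCPU remain.
Put vm13 (2 vCPU) in host 4; 1 vCPU remain.
4 hosts × 16 vCPU = 64 vCPU; used 63 vCPU; unused 1 vCPU.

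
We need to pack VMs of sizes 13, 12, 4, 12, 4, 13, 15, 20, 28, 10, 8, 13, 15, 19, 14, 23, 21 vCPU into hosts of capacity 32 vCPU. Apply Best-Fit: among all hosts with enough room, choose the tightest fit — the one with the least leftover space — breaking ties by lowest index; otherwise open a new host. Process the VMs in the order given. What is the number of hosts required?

10

Put 13 vCPU in host 1; 19 vCPU remain.
Put 12 vCPU in host 1; 7 vCPU remain.
Put 4 vCPU in host 1; 3 vCPU remain.
Put 12 vCPU in host 2; 20 vCPU remain.
Put 4 vCPU in host 2; 16 vCPU remain.
Put 13 vCPU in host 2; 3 vCPU remain.
Put 15 vCPU in host 3; 17 vCPU remain.
Put 20 vCPU in host 4; 12 vCPU remain.
Put 28 vCPU in host 5; 4 vCPU remain.
Put 10 vCPU in host 4; 2 vCPU remain.
Put 8 vCPU in host 3; 9 vCPU remain.
Put 13 vCPU in host 6; 19 vCPU remain.
Put 15 vCPU in host 6; 4 vCPU remain.
Put 19 vCPU in host 7; 13 vCPU remain.
Put 14 vCPU in host 8; 18 vCPU remain.
Put 23 vCPU in host 9; 9 vCPU remain.
Put 21 vCPU in host 10; 11 vCPU remain.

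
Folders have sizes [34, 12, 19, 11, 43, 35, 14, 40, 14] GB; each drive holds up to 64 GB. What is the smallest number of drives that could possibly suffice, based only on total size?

Total size = 34 + 12 + 19 + 11 + 43 + 35 + 14 + 40 + 14 = 222 GB.
⌈222 / 64⌉ = 4.

4 drives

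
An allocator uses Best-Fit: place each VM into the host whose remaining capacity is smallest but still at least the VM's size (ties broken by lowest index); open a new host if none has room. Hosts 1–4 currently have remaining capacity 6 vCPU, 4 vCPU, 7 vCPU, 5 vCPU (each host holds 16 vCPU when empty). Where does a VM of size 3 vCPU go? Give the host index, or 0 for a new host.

Hosts with room: host 1 (6 vCPU), host 2 (4 vCPU), host 3 (7 vCPU), host 4 (5 vCPU).
Tightest fit is host 2 with 4 vCPU free.

2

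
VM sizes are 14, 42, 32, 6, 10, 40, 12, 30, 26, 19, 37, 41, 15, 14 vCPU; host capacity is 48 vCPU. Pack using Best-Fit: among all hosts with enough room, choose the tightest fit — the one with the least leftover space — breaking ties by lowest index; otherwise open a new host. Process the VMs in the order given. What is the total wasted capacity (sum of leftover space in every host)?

46

Put 14 vCPU in host 1; 34 vCPU remain.
Put 42 vCPU in host 2; 6 vCPU remain.
Put 32 vCPU in host 1; 2 vCPU remain.
Put 6 vCPU in host 2; 0 vCPU remain.
Put 10 vCPU in host 3; 38 vCPU remain.
Put 40 vCPU in host 4; 8 vCPU remain.
Put 12 vCPU in host 3; 26 vCPU remain.
Put 30 vCPU in host 5; 18 vCPU remain.
Put 26 vCPU in host 3; 0 vCPU remain.
Put 19 vCPU in host 6; 29 vCPU remain.
Put 37 vCPU in host 7; 11 vCPU remain.
Put 41 vCPU in host 8; 7 vCPU remain.
Put 15 vCPU in host 5; 3 vCPU remain.
Put 14 vCPU in host 6; 15 vCPU remain.
8 hosts × 48 vCPU = 384 vCPU; used 338 vCPU; unused 46 vCPU.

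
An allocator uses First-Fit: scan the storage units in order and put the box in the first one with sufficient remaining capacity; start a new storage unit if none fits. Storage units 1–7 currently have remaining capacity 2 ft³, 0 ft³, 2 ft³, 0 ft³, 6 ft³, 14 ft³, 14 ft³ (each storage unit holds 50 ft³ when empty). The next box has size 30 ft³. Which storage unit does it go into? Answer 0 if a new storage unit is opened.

No storage unit has ≥ 30 ft³ free, so a new storage unit is opened.

0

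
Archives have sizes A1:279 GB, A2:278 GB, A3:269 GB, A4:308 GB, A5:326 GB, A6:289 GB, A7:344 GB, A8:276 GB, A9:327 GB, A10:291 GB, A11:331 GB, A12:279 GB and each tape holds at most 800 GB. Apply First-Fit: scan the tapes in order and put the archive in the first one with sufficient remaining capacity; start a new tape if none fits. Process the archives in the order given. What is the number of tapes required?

6

tape 1: place A1 (279 GB), 521 GB left
tape 1: place A2 (278 GB), 243 GB left
tape 2: place A3 (269 GB), 531 GB left
tape 2: place A4 (308 GB), 223 GB left
tape 3: place A5 (326 GB), 474 GB left
tape 3: place A6 (289 GB), 185 GB left
tape 4: place A7 (344 GB), 456 GB left
tape 4: place A8 (276 GB), 180 GB left
tape 5: place A9 (327 GB), 473 GB left
tape 5: place A10 (291 GB), 182 GB left
tape 6: place A11 (331 GB), 469 GB left
tape 6: place A12 (279 GB), 190 GB left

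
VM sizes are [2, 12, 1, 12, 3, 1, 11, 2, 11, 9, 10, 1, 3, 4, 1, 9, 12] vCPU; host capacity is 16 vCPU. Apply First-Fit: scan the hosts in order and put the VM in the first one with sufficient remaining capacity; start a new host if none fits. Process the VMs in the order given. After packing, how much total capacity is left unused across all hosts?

host 1: place 2 vCPU, 14 vCPU left
host 1: place 12 vCPU, 2 vCPU left
host 1: place 1 vCPU, 1 vCPU left
host 2: place 12 vCPU, 4 vCPU left
host 2: place 3 vCPU, 1 vCPU left
host 1: place 1 vCPU, 0 vCPU left
host 3: place 11 vCPU, 5 vCPU left
host 3: place 2 vCPU, 3 vCPU left
host 4: place 11 vCPU, 5 vCPU left
host 5: place 9 vCPU, 7 vCPU left
host 6: place 10 vCPU, 6 vCPU left
host 2: place 1 vCPU, 0 vCPU left
host 3: place 3 vCPU, 0 vCPU left
host 4: place 4 vCPU, 1 vCPU left
host 4: place 1 vCPU, 0 vCPU left
host 7: place 9 vCPU, 7 vCPU left
host 8: place 12 vCPU, 4 vCPU left
8 hosts × 16 vCPU = 128 vCPU; used 104 vCPU; unused 24 vCPU.

24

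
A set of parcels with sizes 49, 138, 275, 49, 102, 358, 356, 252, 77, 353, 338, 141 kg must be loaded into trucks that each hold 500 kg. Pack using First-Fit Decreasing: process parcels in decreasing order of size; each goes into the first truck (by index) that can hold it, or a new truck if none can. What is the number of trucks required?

6

Sorted descending: 358, 356, 353, 338, 275, 252, 141, 138, 102, 77, 49, 49.
Put 358 kg in truck 1; 142 kg remain.
Put 356 kg in truck 2; 144 kg remain.
Put 353 kg in truck 3; 147 kg remain.
Put 338 kg in truck 4; 162 kg remain.
Put 275 kg in truck 5; 225 kg remain.
Put 252 kg in truck 6; 248 kg remain.
Put 141 kg in truck 1; 1 kg remain.
Put 138 kg in truck 2; 6 kg remain.
Put 102 kg in truck 3; 45 kg remain.
Put 77 kg in truck 4; 85 kg remain.
Put 49 kg in truck 4; 36 kg remain.
Put 49 kg in truck 5; 176 kg remain.
Final trucks: [358,141] [356,138] [353,102] [338,77,49] [275,49] [252].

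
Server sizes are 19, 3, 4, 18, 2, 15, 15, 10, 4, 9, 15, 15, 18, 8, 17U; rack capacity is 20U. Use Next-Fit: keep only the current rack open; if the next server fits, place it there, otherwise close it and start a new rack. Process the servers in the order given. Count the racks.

12

19U → rack 1 (remaining 1U)
3U → rack 2 (remaining 17U)
4U → rack 2 (remaining 13U)
18U → rack 3 (remaining 2U)
2U → rack 3 (remaining 0U)
15U → rack 4 (remaining 5U)
15U → rack 5 (remaining 5U)
10U → rack 6 (remaining 10U)
4U → rack 6 (remaining 6U)
9U → rack 7 (remaining 11U)
15U → rack 8 (remaining 5U)
15U → rack 9 (remaining 5U)
18U → rack 10 (remaining 2U)
8U → rack 11 (remaining 12U)
17U → rack 12 (remaining 3U)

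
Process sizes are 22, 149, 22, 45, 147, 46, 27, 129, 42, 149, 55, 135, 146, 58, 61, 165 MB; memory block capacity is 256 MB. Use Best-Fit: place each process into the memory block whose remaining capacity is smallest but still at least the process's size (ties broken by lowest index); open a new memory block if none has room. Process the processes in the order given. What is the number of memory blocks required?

22 MB → memory block 1 (remaining 234 MB)
149 MB → memory block 1 (remaining 85 MB)
22 MB → memory block 1 (remaining 63 MB)
45 MB → memory block 1 (remaining 18 MB)
147 MB → memory block 2 (remaining 109 MB)
46 MB → memory block 2 (remaining 63 MB)
27 MB → memory block 2 (remaining 36 MB)
129 MB → memory block 3 (remaining 127 MB)
42 MB → memory block 3 (remaining 85 MB)
149 MB → memory block 4 (remaining 107 MB)
55 MB → memory block 3 (remaining 30 MB)
135 MB → memory block 5 (remaining 121 MB)
146 MB → memory block 6 (remaining 110 MB)
58 MB → memory block 4 (remaining 49 MB)
61 MB → memory block 6 (remaining 49 MB)
165 MB → memory block 7 (remaining 91 MB)
Final memory blocks: [22,149,22,45] [147,46,27] [129,42,55] [149,58] [135] [146,61] [165].

7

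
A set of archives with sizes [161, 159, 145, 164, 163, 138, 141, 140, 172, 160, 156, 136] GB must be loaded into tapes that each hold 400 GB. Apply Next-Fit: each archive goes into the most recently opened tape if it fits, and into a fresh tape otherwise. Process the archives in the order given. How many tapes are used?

6 tapes

Put 161 GB in tape 1; 239 GB remain.
Put 159 GB in tape 1; 80 GB remain.
Put 145 GB in tape 2; 255 GB remain.
Put 164 GB in tape 2; 91 GB remain.
Put 163 GB in tape 3; 237 GB remain.
Put 138 GB in tape 3; 99 GB remain.
Put 141 GB in tape 4; 259 GB remain.
Put 140 GB in tape 4; 119 GB remain.
Put 172 GB in tape 5; 228 GB remain.
Put 160 GB in tape 5; 68 GB remain.
Put 156 GB in tape 6; 244 GB remain.
Put 136 GB in tape 6; 108 GB remain.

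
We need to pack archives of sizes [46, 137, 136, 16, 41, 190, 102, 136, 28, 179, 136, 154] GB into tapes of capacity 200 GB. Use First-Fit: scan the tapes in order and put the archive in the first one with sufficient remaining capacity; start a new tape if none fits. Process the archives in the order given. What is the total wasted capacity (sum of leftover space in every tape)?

46 GB → tape 1 (remaining 154 GB)
137 GB → tape 1 (remaining 17 GB)
136 GB → tape 2 (remaining 64 GB)
16 GB → tape 1 (remaining 1 GB)
41 GB → tape 2 (remaining 23 GB)
190 GB → tape 3 (remaining 10 GB)
102 GB → tape 4 (remaining 98 GB)
136 GB → tape 5 (remaining 64 GB)
28 GB → tape 4 (remaining 70 GB)
179 GB → tape 6 (remaining 21 GB)
136 GB → tape 7 (remaining 64 GB)
154 GB → tape 8 (remaining 46 GB)
8 tapes × 200 GB = 1600 GB; used 1301 GB; unused 299 GB.

299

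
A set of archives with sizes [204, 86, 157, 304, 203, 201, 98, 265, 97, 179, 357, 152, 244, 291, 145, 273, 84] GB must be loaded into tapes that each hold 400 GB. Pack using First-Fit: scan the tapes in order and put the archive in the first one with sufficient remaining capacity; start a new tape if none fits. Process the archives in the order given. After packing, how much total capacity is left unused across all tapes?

204 GB → tape 1 (remaining 196 GB)
86 GB → tape 1 (remaining 110 GB)
157 GB → tape 2 (remaining 243 GB)
304 GB → tape 3 (remaining 96 GB)
203 GB → tape 2 (remaining 40 GB)
201 GB → tape 4 (remaining 199 GB)
98 GB → tape 1 (remaining 12 GB)
265 GB → tape 5 (remaining 135 GB)
97 GB → tape 4 (remaining 102 GB)
179 GB → tape 6 (remaining 221 GB)
357 GB → tape 7 (remaining 43 GB)
152 GB → tape 6 (remaining 69 GB)
244 GB → tape 8 (remaining 156 GB)
291 GB → tape 9 (remaining 109 GB)
145 GB → tape 8 (remaining 11 GB)
273 GB → tape 10 (remaining 127 GB)
84 GB → tape 3 (remaining 12 GB)
10 tapes × 400 GB = 4000 GB; used 3340 GB; unused 660 GB.

660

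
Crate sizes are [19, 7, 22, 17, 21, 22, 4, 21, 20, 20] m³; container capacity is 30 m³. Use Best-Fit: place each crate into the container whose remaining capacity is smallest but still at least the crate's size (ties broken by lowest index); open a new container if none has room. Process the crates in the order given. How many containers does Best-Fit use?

8

Put 19 m³ in container 1; 11 m³ remain.
Put 7 m³ in container 1; 4 m³ remain.
Put 22 m³ in container 2; 8 m³ remain.
Put 17 m³ in container 3; 13 m³ remain.
Put 21 m³ in container 4; 9 m³ remain.
Put 22 m³ in container 5; 8 m³ remain.
Put 4 m³ in container 1; 0 m³ remain.
Put 21 m³ in container 6; 9 m³ remain.
Put 20 m³ in container 7; 10 m³ remain.
Put 20 m³ in container 8; 10 m³ remain.
Final containers: [19,7,4] [22] [17] [21] [22] [21] [20] [20].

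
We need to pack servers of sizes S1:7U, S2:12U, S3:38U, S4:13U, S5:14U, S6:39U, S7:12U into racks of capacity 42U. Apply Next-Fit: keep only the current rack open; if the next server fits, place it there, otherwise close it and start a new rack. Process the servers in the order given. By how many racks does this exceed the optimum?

Next-Fit: [7,12] [38] [13,14] [39] [12] → 5 racks.
Total size 135U; any packing needs at least ⌈135/42⌉ = 4 racks.
An optimal packing achieves that bound: [39] [38] [14,13,12] [12,7] → 4 racks.
Excess: 5 − 4 = 1.

1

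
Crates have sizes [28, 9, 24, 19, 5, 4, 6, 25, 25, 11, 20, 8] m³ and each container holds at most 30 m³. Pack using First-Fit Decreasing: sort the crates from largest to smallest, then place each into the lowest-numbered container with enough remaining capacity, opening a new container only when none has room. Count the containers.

7

Sorted descending: 28, 25, 25, 24, 20, 19, 11, 9, 8, 6, 5, 4.
28 m³ → container 1 (remaining 2 m³)
25 m³ → container 2 (remaining 5 m³)
25 m³ → container 3 (remaining 5 m³)
24 m³ → container 4 (remaining 6 m³)
20 m³ → container 5 (remaining 10 m³)
19 m³ → container 6 (remaining 11 m³)
11 m³ → container 6 (remaining 0 m³)
9 m³ → container 5 (remaining 1 m³)
8 m³ → container 7 (remaining 22 m³)
6 m³ → container 4 (remaining 0 m³)
5 m³ → container 2 (remaining 0 m³)
4 m³ → container 3 (remaining 1 m³)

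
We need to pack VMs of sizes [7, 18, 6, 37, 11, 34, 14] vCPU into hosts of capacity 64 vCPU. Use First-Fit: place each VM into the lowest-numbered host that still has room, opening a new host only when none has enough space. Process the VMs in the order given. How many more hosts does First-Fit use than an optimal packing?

First-Fit: [7,18,6,11,14] [37] [34] → 3 hosts.
Total size 127 vCPU; any packing needs at least ⌈127/64⌉ = 2 hosts.
An optimal packing achieves that bound: [37,14,7,6] [34,18,11] → 2 hosts.
Excess: 3 − 2 = 1.

1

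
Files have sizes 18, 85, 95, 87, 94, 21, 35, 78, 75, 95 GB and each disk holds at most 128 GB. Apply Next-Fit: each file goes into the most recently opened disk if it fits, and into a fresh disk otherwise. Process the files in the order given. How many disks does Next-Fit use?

7

Put 18 GB in disk 1; 110 GB remain.
Put 85 GB in disk 1; 25 GB remain.
Put 95 GB in disk 2; 33 GB remain.
Put 87 GB in disk 3; 41 GB remain.
Put 94 GB in disk 4; 34 GB remain.
Put 21 GB in disk 4; 13 GB remain.
Put 35 GB in disk 5; 93 GB remain.
Put 78 GB in disk 5; 15 GB remain.
Put 75 GB in disk 6; 53 GB remain.
Put 95 GB in disk 7; 33 GB remain.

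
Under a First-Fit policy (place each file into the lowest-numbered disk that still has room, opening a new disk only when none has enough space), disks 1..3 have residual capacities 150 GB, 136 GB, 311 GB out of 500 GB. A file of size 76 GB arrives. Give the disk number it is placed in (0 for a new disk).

Disks with room: disk 1 (150 GB), disk 2 (136 GB), disk 3 (311 GB).
The first with room is disk 1.

1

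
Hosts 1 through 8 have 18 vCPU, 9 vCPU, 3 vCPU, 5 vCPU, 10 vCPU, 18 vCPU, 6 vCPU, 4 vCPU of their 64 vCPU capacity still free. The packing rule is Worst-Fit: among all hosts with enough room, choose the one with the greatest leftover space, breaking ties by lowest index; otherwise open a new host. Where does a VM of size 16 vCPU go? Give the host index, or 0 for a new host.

1

Hosts with room: host 1 (18 vCPU), host 6 (18 vCPU).
Most room is host 1 with 18 vCPU free.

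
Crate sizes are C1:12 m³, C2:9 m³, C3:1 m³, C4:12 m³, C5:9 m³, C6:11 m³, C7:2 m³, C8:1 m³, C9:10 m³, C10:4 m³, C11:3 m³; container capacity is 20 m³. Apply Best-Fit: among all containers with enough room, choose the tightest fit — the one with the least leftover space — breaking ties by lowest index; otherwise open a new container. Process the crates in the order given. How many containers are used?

container 1: place C1 (12 m³), 8 m³ left
container 2: place C2 (9 m³), 11 m³ left
container 1: place C3 (1 m³), 7 m³ left
container 3: place C4 (12 m³), 8 m³ left
container 2: place C5 (9 m³), 2 m³ left
container 4: place C6 (11 m³), 9 m³ left
container 2: place C7 (2 m³), 0 m³ left
container 1: place C8 (1 m³), 6 m³ left
container 5: place C9 (10 m³), 10 m³ left
container 1: place C10 (4 m³), 2 m³ left
container 3: place C11 (3 m³), 5 m³ left
Final containers: [12,1,1,4] [9,9,2] [12,3] [11] [10].

5 containers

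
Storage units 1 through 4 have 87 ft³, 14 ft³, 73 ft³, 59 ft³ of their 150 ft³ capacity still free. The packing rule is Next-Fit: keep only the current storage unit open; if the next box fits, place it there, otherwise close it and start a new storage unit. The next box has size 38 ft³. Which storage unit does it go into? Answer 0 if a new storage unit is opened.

Next-Fit only looks at storage unit 4, which has 59 ft³ free.
38 ft³ fits there.

4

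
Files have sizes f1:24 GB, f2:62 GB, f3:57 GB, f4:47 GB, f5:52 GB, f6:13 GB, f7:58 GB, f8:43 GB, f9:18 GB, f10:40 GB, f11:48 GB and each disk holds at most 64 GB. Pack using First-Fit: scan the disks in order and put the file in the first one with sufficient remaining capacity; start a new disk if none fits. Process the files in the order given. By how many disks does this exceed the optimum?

1

First-Fit: [24,13,18] [62] [57] [47] [52] [58] [43] [40] [48] → 9 disks.
Total size 462 GB; any packing needs at least ⌈462/64⌉ = 8 disks.
An optimal packing achieves that bound: [62] [58] [57] [52] [48,13] [47] [43,18] [40,24] → 8 disks.
Excess: 9 − 8 = 1.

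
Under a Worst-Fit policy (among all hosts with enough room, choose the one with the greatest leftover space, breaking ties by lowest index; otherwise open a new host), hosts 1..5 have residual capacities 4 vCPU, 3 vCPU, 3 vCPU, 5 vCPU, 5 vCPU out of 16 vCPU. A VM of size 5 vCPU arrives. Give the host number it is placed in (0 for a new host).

Hosts with room: host 4 (5 vCPU), host 5 (5 vCPU).
Most room is host 4 with 5 vCPU free.

4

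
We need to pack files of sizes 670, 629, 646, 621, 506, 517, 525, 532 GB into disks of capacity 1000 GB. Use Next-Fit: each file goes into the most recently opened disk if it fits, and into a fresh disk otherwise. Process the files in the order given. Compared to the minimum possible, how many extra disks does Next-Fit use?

Next-Fit: [670] [629] [646] [621] [506] [517] [525] [532] → 8 disks.
8 files exceed 500 GB (half the capacity), and no two of those can share a disk, so at least 8 disks are needed.
So 8 is already optimal.

0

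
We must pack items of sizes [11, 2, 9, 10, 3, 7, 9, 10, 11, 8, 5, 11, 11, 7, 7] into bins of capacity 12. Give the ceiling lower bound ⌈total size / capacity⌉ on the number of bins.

Total size = 11 + 2 + 9 + 10 + 3 + 7 + 9 + 10 + 11 + 8 + 5 + 11 + 11 + 7 + 7 = 121.
⌈121 / 12⌉ = 11.

11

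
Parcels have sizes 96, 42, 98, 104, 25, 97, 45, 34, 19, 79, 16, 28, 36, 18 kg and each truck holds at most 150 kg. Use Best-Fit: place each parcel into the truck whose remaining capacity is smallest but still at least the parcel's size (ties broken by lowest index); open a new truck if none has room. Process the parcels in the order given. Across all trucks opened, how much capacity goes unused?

163

Put 96 kg in truck 1; 54 kg remain.
Put 42 kg in truck 1; 12 kg remain.
Put 98 kg in truck 2; 52 kg remain.
Put 104 kg in truck 3; 46 kg remain.
Put 25 kg in truck 3; 21 kg remain.
Put 97 kg in truck 4; 53 kg remain.
Put 45 kg in truck 2; 7 kg remain.
Put 34 kg in truck 4; 19 kg remain.
Put 19 kg in truck 4; 0 kg remain.
Put 79 kg in truck 5; 71 kg remain.
Put 16 kg in truck 3; 5 kg remain.
Put 28 kg in truck 5; 43 kg remain.
Put 36 kg in truck 5; 7 kg remain.
Put 18 kg in truck 6; 132 kg remain.
6 trucks × 150 kg = 900 kg; used 737 kg; unused 163 kg.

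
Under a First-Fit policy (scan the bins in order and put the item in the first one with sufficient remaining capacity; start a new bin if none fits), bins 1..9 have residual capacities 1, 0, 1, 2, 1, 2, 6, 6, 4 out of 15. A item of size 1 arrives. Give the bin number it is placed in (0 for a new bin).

Bins with room: bin 1 (1), bin 3 (1), bin 4 (2), bin 5 (1), bin 6 (2), bin 7 (6), bin 8 (6), bin 9 (4).
The first with room is bin 1.

1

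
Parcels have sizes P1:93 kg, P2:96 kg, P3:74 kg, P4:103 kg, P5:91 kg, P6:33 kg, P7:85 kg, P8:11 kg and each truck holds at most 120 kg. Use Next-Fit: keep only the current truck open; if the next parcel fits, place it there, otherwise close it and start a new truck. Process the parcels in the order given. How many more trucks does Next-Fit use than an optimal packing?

1

Next-Fit: [93] [96] [74] [103] [91] [33,85] [11] → 7 trucks.
6 parcels exceed 60 kg (half the capacity), and no two of those can share a truck, so at least 6 trucks are needed.
An optimal packing achieves that bound: [103,11] [96] [93] [91] [85,33] [74] → 6 trucks.
Excess: 7 − 6 = 1.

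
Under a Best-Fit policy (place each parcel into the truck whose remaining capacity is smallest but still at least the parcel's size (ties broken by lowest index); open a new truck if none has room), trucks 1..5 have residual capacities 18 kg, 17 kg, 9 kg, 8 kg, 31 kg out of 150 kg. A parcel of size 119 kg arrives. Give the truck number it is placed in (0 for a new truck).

0

No truck has ≥ 119 kg free, so a new truck is opened.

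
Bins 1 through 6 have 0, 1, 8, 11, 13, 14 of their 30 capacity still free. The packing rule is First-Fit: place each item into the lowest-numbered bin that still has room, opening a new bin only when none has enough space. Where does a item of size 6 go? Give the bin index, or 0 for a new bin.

Bins with room: bin 3 (8), bin 4 (11), bin 5 (13), bin 6 (14).
The first with room is bin 3.

3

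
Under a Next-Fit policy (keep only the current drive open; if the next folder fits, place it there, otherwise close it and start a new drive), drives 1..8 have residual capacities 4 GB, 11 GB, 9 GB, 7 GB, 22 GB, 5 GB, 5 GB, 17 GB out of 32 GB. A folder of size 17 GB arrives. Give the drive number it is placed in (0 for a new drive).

8

Next-Fit only looks at drive 8, which has 17 GB free.
17 GB fits there.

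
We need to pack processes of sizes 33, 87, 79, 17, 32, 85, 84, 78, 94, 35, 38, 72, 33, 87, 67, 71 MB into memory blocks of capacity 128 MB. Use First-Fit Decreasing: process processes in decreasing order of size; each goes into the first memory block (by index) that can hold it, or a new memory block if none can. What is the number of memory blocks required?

10

Sorted descending: 94, 87, 87, 85, 84, 79, 78, 72, 71, 67, 38, 35, 33, 33, 32, 17.
memory block 1: place 94 MB, 34 MB left
memory block 2: place 87 MB, 41 MB left
memory block 3: place 87 MB, 41 MB left
memory block 4: place 85 MB, 43 MB left
memory block 5: place 84 MB, 44 MB left
memory block 6: place 79 MB, 49 MB left
memory block 7: place 78 MB, 50 MB left
memory block 8: place 72 MB, 56 MB left
memory block 9: place 71 MB, 57 MB left
memory block 10: place 67 MB, 61 MB left
memory block 2: place 38 MB, 3 MB left
memory block 3: place 35 MB, 6 MB left
memory block 1: place 33 MB, 1 MB left
memory block 4: place 33 MB, 10 MB left
memory block 5: place 32 MB, 12 MB left
memory block 6: place 17 MB, 32 MB left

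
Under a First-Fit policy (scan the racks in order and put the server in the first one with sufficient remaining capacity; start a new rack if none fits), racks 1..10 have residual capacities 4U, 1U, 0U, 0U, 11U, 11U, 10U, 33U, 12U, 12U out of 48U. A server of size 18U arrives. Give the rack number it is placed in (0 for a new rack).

Racks with room: rack 8 (33U).
The first with room is rack 8.

8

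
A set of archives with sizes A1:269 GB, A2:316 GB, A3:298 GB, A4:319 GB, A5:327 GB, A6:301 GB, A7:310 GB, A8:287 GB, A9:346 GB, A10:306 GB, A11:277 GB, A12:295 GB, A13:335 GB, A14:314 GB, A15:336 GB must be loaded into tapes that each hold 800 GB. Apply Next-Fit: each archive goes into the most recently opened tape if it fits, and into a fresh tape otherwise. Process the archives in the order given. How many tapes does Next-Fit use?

Put A1 (269 GB) in tape 1; 531 GB remain.
Put A2 (316 GB) in tape 1; 215 GB remain.
Put A3 (298 GB) in tape 2; 502 GB remain.
Put A4 (319 GB) in tape 2; 183 GB remain.
Put A5 (327 GB) in tape 3; 473 GB remain.
Put A6 (301 GB) in tape 3; 172 GB remain.
Put A7 (310 GB) in tape 4; 490 GB remain.
Put A8 (287 GB) in tape 4; 203 GB remain.
Put A9 (346 GB) in tape 5; 454 GB remain.
Put A10 (306 GB) in tape 5; 148 GB remain.
Put A11 (277 GB) in tape 6; 523 GB remain.
Put A12 (295 GB) in tape 6; 228 GB remain.
Put A13 (335 GB) in tape 7; 465 GB remain.
Put A14 (314 GB) in tape 7; 151 GB remain.
Put A15 (336 GB) in tape 8; 464 GB remain.
Final tapes: [269,316] [298,319] [327,301] [310,287] [346,306] [277,295] [335,314] [336].

8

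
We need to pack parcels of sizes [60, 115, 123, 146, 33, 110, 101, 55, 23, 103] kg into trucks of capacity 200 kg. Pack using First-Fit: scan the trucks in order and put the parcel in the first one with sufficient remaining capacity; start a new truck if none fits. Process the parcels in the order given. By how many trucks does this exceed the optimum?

0

First-Fit: [60,115,23] [123,33] [146] [110,55] [101] [103] → 6 trucks.
6 parcels exceed 100 kg (half the capacity), and no two of those can share a truck, so at least 6 trucks are needed.
So 6 is already optimal.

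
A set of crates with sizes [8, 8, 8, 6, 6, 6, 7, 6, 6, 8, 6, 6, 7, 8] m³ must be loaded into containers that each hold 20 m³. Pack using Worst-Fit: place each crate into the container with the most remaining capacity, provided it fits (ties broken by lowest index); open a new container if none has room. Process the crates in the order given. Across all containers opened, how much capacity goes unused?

24

8 m³ → container 1 (remaining 12 m³)
8 m³ → container 1 (remaining 4 m³)
8 m³ → container 2 (remaining 12 m³)
6 m³ → container 2 (remaining 6 m³)
6 m³ → container 2 (remaining 0 m³)
6 m³ → container 3 (remaining 14 m³)
7 m³ → container 3 (remaining 7 m³)
6 m³ → container 3 (remaining 1 m³)
6 m³ → container 4 (remaining 14 m³)
8 m³ → container 4 (remaining 6 m³)
6 m³ → container 4 (remaining 0 m³)
6 m³ → container 5 (remaining 14 m³)
7 m³ → container 5 (remaining 7 m³)
8 m³ → container 6 (remaining 12 m³)
6 containers × 20 m³ = 120 m³; used 96 m³; unused 24 m³.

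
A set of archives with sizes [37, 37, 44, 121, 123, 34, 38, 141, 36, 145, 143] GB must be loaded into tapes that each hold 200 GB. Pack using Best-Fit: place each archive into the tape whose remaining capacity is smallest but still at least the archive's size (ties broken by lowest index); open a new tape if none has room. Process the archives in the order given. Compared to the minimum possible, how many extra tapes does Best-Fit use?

Best-Fit: [37,37,44] [121] [123,34,38] [141,36] [145] [143] → 6 tapes.
Total size 899 GB; any packing needs at least ⌈899/200⌉ = 5 tapes.
An optimal packing achieves that bound: [145,44] [143,38] [141,37] [123,37,36] [121,34] → 5 tapes.
Excess: 6 − 5 = 1.

1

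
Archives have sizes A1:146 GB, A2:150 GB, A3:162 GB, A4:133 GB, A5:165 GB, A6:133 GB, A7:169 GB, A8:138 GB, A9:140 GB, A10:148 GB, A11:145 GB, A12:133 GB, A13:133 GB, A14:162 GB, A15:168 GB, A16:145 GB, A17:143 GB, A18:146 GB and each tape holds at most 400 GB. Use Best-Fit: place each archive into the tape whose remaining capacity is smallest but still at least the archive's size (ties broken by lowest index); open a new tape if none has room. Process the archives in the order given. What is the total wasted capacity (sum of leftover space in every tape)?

A1 (146 GB) → tape 1 (remaining 254 GB)
A2 (150 GB) → tape 1 (remaining 104 GB)
A3 (162 GB) → tape 2 (remaining 238 GB)
A4 (133 GB) → tape 2 (remaining 105 GB)
A5 (165 GB) → tape 3 (remaining 235 GB)
A6 (133 GB) → tape 3 (remaining 102 GB)
A7 (169 GB) → tape 4 (remaining 231 GB)
A8 (138 GB) → tape 4 (remaining 93 GB)
A9 (140 GB) → tape 5 (remaining 260 GB)
A10 (148 GB) → tape 5 (remaining 112 GB)
A11 (145 GB) → tape 6 (remaining 255 GB)
A12 (133 GB) → tape 6 (remaining 122 GB)
A13 (133 GB) → tape 7 (remaining 267 GB)
A14 (162 GB) → tape 7 (remaining 105 GB)
A15 (168 GB) → tape 8 (remaining 232 GB)
A16 (145 GB) → tape 8 (remaining 87 GB)
A17 (143 GB) → tape 9 (remaining 257 GB)
A18 (146 GB) → tape 9 (remaining 111 GB)
9 tapes × 400 GB = 3600 GB; used 2659 GB; unused 941 GB.

941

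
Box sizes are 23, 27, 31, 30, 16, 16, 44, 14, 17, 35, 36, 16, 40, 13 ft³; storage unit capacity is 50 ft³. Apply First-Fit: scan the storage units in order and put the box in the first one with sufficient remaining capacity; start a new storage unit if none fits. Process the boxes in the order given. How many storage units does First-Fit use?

storage unit 1: place 23 ft³, 27 ft³ left
storage unit 1: place 27 ft³, 0 ft³ left
storage unit 2: place 31 ft³, 19 ft³ left
storage unit 3: place 30 ft³, 20 ft³ left
storage unit 2: place 16 ft³, 3 ft³ left
storage unit 3: place 16 ft³, 4 ft³ left
storage unit 4: place 44 ft³, 6 ft³ left
storage unit 5: place 14 ft³, 36 ft³ left
storage unit 5: place 17 ft³, 19 ft³ left
storage unit 6: place 35 ft³, 15 ft³ left
storage unit 7: place 36 ft³, 14 ft³ left
storage unit 5: place 16 ft³, 3 ft³ left
storage unit 8: place 40 ft³, 10 ft³ left
storage unit 6: place 13 ft³, 2 ft³ left

8 storage units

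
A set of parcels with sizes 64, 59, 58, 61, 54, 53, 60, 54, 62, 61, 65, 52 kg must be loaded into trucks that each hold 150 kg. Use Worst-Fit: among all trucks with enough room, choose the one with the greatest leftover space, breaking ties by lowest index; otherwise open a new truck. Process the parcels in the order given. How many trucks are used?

6

truck 1: place 64 kg, 86 kg left
truck 1: place 59 kg, 27 kg left
truck 2: place 58 kg, 92 kg left
truck 2: place 61 kg, 31 kg left
truck 3: place 54 kg, 96 kg left
truck 3: place 53 kg, 43 kg left
truck 4: place 60 kg, 90 kg left
truck 4: place 54 kg, 36 kg left
truck 5: place 62 kg, 88 kg left
truck 5: place 61 kg, 27 kg left
truck 6: place 65 kg, 85 kg left
truck 6: place 52 kg, 33 kg left
Final trucks: [64,59] [58,61] [54,53] [60,54] [62,61] [65,52].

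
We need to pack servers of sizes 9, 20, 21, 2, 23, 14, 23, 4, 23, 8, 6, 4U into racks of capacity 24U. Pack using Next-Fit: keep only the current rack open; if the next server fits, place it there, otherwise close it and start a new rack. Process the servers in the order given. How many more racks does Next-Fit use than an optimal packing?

Next-Fit: [9] [20] [21,2] [23] [14] [23] [4] [23] [8,6,4] → 9 racks.
Total size 157U; any packing needs at least ⌈157/24⌉ = 7 racks.
An optimal packing achieves that bound: [23] [23] [23] [21,2] [20,4] [14,9] [8,6,4] → 7 racks.
Excess: 9 − 7 = 2.

2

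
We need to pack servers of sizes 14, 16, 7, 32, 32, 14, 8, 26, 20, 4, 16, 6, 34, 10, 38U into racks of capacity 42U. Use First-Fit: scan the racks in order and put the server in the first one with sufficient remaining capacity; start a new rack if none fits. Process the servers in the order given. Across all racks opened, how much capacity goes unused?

59

rack 1: place 14U, 28U left
rack 1: place 16U, 12U left
rack 1: place 7U, 5U left
rack 2: place 32U, 10U left
rack 3: place 32U, 10U left
rack 4: place 14U, 28U left
rack 2: place 8U, 2U left
rack 4: place 26U, 2U left
rack 5: place 20U, 22U left
rack 1: place 4U, 1U left
rack 5: place 16U, 6U left
rack 3: place 6U, 4U left
rack 6: place 34U, 8U left
rack 7: place 10U, 32U left
rack 8: place 38U, 4U left
8 racks × 42U = 336U; used 277U; unused 59U.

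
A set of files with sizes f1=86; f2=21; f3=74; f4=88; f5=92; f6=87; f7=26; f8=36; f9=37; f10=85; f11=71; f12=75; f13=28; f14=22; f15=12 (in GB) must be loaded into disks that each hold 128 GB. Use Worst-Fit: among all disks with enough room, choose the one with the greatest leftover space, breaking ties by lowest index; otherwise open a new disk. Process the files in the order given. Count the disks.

8

Put f1 (86 GB) in disk 1; 42 GB remain.
Put f2 (21 GB) in disk 1; 21 GB remain.
Put f3 (74 GB) in disk 2; 54 GB remain.
Put f4 (88 GB) in disk 3; 40 GB remain.
Put f5 (92 GB) in disk 4; 36 GB remain.
Put f6 (87 GB) in disk 5; 41 GB remain.
Put f7 (26 GB) in disk 2; 28 GB remain.
Put f8 (36 GB) in disk 5; 5 GB remain.
Put f9 (37 GB) in disk 3; 3 GB remain.
Put f10 (85 GB) in disk 6; 43 GB remain.
Put f11 (71 GB) in disk 7; 57 GB remain.
Put f12 (75 GB) in disk 8; 53 GB remain.
Put f13 (28 GB) in disk 7; 29 GB remain.
Put f14 (22 GB) in disk 8; 31 GB remain.
Put f15 (12 GB) in disk 6; 31 GB remain.
Final disks: [86,21] [74,26] [88,37] [92] [87,36] [85,12] [71,28] [75,22].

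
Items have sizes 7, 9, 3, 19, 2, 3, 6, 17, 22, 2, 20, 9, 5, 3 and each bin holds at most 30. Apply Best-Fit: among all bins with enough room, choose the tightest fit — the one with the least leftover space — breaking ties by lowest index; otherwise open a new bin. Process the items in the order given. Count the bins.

bin 1: place 7, 23 left
bin 1: place 9, 14 left
bin 1: place 3, 11 left
bin 2: place 19, 11 left
bin 1: place 2, 9 left
bin 1: place 3, 6 left
bin 1: place 6, 0 left
bin 3: place 17, 13 left
bin 4: place 22, 8 left
bin 4: place 2, 6 left
bin 5: place 20, 10 left
bin 5: place 9, 1 left
bin 4: place 5, 1 left
bin 2: place 3, 8 left

5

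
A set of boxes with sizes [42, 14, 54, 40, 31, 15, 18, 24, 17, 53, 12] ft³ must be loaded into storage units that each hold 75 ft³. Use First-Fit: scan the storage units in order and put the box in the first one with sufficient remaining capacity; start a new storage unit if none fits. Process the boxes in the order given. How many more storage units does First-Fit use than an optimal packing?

First-Fit: [42,14,15] [54,18] [40,31] [24,17,12] [53] → 5 storage units.
Total size 320 ft³; any packing needs at least ⌈320/75⌉ = 5 storage units.
So 5 is already optimal.

0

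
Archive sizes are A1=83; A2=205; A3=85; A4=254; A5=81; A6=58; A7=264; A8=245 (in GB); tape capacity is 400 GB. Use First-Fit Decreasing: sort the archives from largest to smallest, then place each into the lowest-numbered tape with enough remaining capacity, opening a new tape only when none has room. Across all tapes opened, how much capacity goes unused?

325

Sorted descending: 264, 254, 245, 205, 85, 83, 81, 58.
264 GB → tape 1 (remaining 136 GB)
254 GB → tape 2 (remaining 146 GB)
245 GB → tape 3 (remaining 155 GB)
205 GB → tape 4 (remaining 195 GB)
85 GB → tape 1 (remaining 51 GB)
83 GB → tape 2 (remaining 63 GB)
81 GB → tape 3 (remaining 74 GB)
58 GB → tape 2 (remaining 5 GB)
4 tapes × 400 GB = 1600 GB; used 1275 GB; unused 325 GB.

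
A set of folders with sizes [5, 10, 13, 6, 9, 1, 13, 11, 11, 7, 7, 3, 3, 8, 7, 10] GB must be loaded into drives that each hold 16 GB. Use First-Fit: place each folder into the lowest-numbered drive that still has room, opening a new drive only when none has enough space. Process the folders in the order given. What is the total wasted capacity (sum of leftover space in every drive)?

20

Put 5 GB in drive 1; 11 GB remain.
Put 10 GB in drive 1; 1 GB remain.
Put 13 GB in drive 2; 3 GB remain.
Put 6 GB in drive 3; 10 GB remain.
Put 9 GB in drive 3; 1 GB remain.
Put 1 GB in drive 1; 0 GB remain.
Put 13 GB in drive 4; 3 GB remain.
Put 11 GB in drive 5; 5 GB remain.
Put 11 GB in drive 6; 5 GB remain.
Put 7 GB in drive 7; 9 GB remain.
Put 7 GB in drive 7; 2 GB remain.
Put 3 GB in drive 2; 0 GB remain.
Put 3 GB in drive 4; 0 GB remain.
Put 8 GB in drive 8; 8 GB remain.
Put 7 GB in drive 8; 1 GB remain.
Put 10 GB in drive 9; 6 GB remain.
9 drives × 16 GB = 144 GB; used 124 GB; unused 20 GB.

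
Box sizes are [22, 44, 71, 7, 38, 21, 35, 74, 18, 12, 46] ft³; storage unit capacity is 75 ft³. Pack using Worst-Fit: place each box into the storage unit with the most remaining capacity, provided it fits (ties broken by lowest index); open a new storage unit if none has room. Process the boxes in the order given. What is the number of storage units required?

6

storage unit 1: place 22 ft³, 53 ft³ left
storage unit 1: place 44 ft³, 9 ft³ left
storage unit 2: place 71 ft³, 4 ft³ left
storage unit 1: place 7 ft³, 2 ft³ left
storage unit 3: place 38 ft³, 37 ft³ left
storage unit 3: place 21 ft³, 16 ft³ left
storage unit 4: place 35 ft³, 40 ft³ left
storage unit 5: place 74 ft³, 1 ft³ left
storage unit 4: place 18 ft³, 22 ft³ left
storage unit 4: place 12 ft³, 10 ft³ left
storage unit 6: place 46 ft³, 29 ft³ left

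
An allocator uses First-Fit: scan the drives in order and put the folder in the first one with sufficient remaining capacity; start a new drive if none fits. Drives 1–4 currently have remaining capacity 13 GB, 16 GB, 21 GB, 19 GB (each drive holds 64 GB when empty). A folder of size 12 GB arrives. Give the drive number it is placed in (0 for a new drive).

1

Drives with room: drive 1 (13 GB), drive 2 (16 GB), drive 3 (21 GB), drive 4 (19 GB).
The first with room is drive 1.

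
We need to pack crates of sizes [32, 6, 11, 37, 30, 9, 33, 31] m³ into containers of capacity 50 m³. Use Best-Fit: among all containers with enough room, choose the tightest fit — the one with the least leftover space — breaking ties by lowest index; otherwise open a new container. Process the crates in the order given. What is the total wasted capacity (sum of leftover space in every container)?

32 m³ → container 1 (remaining 18 m³)
6 m³ → container 1 (remaining 12 m³)
11 m³ → container 1 (remaining 1 m³)
37 m³ → container 2 (remaining 13 m³)
30 m³ → container 3 (remaining 20 m³)
9 m³ → container 2 (remaining 4 m³)
33 m³ → container 4 (remaining 17 m³)
31 m³ → container 5 (remaining 19 m³)
5 containers × 50 m³ = 250 m³; used 189 m³; unused 61 m³.

61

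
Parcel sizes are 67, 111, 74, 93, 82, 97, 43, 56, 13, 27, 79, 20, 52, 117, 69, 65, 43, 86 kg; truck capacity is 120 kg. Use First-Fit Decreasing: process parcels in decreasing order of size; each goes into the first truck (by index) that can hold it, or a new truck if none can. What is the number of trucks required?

12

Sorted descending: 117, 111, 97, 93, 86, 82, 79, 74, 69, 67, 65, 56, 52, 43, 43, 27, 20, 13.
truck 1: place 117 kg, 3 kg left
truck 2: place 111 kg, 9 kg left
truck 3: place 97 kg, 23 kg left
truck 4: place 93 kg, 27 kg left
truck 5: place 86 kg, 34 kg left
truck 6: place 82 kg, 38 kg left
truck 7: place 79 kg, 41 kg left
truck 8: place 74 kg, 46 kg left
truck 9: place 69 kg, 51 kg left
truck 10: place 67 kg, 53 kg left
truck 11: place 65 kg, 55 kg left
truck 12: place 56 kg, 64 kg left
truck 10: place 52 kg, 1 kg left
truck 8: place 43 kg, 3 kg left
truck 9: place 43 kg, 8 kg left
truck 4: place 27 kg, 0 kg left
truck 3: place 20 kg, 3 kg left
truck 5: place 13 kg, 21 kg left
Final trucks: [117] [111] [97,20] [93,27] [86,13] [82] [79] [74,43] [69,43] [67,52] [65] [56].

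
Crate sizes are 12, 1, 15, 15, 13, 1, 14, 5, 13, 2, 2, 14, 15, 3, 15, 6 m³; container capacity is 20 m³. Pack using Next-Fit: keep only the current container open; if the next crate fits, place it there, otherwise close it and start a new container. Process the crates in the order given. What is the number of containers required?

10

12 m³ → container 1 (remaining 8 m³)
1 m³ → container 1 (remaining 7 m³)
15 m³ → container 2 (remaining 5 m³)
15 m³ → container 3 (remaining 5 m³)
13 m³ → container 4 (remaining 7 m³)
1 m³ → container 4 (remaining 6 m³)
14 m³ → container 5 (remaining 6 m³)
5 m³ → container 5 (remaining 1 m³)
13 m³ → container 6 (remaining 7 m³)
2 m³ → container 6 (remaining 5 m³)
2 m³ → container 6 (remaining 3 m³)
14 m³ → container 7 (remaining 6 m³)
15 m³ → container 8 (remaining 5 m³)
3 m³ → container 8 (remaining 2 m³)
15 m³ → container 9 (remaining 5 m³)
6 m³ → container 10 (remaining 14 m³)
Final containers: [12,1] [15] [15] [13,1] [14,5] [13,2,2] [14] [15,3] [15] [6].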